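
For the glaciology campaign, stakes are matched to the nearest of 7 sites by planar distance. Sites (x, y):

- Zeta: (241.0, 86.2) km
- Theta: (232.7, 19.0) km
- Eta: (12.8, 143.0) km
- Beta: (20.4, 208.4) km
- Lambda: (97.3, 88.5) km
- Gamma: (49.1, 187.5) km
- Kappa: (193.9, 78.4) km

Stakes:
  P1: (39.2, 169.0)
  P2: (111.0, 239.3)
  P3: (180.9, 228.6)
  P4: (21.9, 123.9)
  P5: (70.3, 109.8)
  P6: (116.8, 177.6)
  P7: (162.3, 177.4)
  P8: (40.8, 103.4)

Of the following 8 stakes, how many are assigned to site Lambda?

1

P1 → Gamma
P2 → Gamma
P3 → Gamma
P4 → Eta
P5 → Lambda
P6 → Gamma
P7 → Kappa
P8 → Eta
1 of the 8 goes to Lambda.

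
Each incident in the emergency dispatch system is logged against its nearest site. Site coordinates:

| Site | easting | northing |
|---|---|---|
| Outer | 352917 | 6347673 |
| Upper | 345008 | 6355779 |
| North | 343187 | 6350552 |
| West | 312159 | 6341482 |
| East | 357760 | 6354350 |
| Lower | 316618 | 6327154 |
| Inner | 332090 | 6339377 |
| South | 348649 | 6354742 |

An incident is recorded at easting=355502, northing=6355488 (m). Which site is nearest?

Squared distances to each site:
Outer: 67756450.000; Upper: 110208717.000; North: 176023321.000; West: 2074783685.000; East: 6393608.000; Lower: 2314781012.000; Inner: 807686065.000; South: 47520125.000.
Minimum at East.

East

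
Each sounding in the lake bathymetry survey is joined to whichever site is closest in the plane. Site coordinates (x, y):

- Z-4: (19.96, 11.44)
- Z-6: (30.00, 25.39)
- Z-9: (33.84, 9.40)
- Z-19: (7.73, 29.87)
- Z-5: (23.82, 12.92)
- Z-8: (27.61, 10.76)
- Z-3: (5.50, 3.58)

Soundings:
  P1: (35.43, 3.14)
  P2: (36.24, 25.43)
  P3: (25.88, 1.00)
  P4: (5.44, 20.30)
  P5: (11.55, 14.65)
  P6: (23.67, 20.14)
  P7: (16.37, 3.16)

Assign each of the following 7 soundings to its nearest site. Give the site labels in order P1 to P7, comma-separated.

P1 → Z-9 (d²=41.72)
P2 → Z-6 (d²=38.94)
P3 → Z-8 (d²=98.25)
P4 → Z-19 (d²=96.83)
P5 → Z-4 (d²=81.03)
P6 → Z-5 (d²=52.15)
P7 → Z-4 (d²=81.45)

Z-9, Z-6, Z-8, Z-19, Z-4, Z-5, Z-4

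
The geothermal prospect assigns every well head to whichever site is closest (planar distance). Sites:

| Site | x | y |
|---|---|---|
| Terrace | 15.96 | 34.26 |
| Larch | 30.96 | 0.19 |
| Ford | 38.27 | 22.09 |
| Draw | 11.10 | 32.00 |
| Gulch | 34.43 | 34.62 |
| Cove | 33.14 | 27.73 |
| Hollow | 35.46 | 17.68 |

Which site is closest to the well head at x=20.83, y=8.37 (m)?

Larch

Squared distances to each site:
Terrace: 694.009; Larch: 169.529; Ford: 492.392; Draw: 653.050; Gulch: 874.023; Cove: 526.346; Hollow: 300.713.
Minimum at Larch.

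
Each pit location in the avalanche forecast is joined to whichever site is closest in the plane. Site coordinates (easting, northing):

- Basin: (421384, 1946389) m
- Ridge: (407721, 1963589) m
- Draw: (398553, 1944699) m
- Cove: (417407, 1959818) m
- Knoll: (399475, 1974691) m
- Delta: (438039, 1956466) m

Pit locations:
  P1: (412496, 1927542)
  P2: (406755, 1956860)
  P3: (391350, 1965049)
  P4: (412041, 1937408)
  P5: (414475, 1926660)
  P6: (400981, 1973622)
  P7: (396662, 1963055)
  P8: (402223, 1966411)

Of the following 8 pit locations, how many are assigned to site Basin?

P1 → Basin
P2 → Ridge
P3 → Knoll
P4 → Basin
P5 → Basin
P6 → Knoll
P7 → Ridge
P8 → Ridge
3 of the 8 go to Basin.

3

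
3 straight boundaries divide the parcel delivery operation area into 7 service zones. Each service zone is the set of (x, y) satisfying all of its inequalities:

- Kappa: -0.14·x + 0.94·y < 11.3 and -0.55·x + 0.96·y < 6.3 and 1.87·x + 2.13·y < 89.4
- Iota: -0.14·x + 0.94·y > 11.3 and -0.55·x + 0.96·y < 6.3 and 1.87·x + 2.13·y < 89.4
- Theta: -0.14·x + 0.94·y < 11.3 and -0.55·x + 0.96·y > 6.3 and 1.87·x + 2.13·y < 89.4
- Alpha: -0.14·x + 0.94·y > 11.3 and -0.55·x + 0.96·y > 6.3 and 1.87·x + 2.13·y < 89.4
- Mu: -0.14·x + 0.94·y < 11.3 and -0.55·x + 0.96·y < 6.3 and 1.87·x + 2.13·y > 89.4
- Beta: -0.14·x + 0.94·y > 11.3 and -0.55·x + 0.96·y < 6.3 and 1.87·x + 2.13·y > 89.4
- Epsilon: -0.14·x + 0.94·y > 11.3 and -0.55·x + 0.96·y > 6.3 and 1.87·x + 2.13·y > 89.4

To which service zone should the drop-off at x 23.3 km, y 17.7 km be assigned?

-0.14·23.3 + 0.94·17.7 = 13.376, which is > 11.3
-0.55·23.3 + 0.96·17.7 = 4.177, which is < 6.3
1.87·23.3 + 2.13·17.7 = 81.272, which is < 89.4
This sign pattern matches Iota.

Iota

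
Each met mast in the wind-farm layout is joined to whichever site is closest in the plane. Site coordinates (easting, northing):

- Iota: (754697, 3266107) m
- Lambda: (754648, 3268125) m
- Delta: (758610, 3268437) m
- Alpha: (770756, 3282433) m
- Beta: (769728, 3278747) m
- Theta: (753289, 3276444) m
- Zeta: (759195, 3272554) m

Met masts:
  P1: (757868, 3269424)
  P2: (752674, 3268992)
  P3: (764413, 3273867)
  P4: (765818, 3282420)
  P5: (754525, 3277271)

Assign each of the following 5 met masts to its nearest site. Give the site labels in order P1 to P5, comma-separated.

Delta, Lambda, Zeta, Alpha, Theta

P1 → Delta (d²=1524733.00)
P2 → Lambda (d²=4648365.00)
P3 → Zeta (d²=28951493.00)
P4 → Alpha (d²=24384013.00)
P5 → Theta (d²=2211625.00)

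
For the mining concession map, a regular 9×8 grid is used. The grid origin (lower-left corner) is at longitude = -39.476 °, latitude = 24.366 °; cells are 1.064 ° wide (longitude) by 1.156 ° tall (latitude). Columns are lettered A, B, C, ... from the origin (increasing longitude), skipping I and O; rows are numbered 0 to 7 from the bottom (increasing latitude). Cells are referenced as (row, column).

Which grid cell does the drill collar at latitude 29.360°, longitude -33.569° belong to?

Column index: ⌊(-33.569 − -39.476) / 1.064⌋ = ⌊5.552⌋ = 5 → column F
Row offset from origin: ⌊(29.360 − 24.366) / 1.156⌋ = ⌊4.320⌋ = 4 → row 4

(4, F)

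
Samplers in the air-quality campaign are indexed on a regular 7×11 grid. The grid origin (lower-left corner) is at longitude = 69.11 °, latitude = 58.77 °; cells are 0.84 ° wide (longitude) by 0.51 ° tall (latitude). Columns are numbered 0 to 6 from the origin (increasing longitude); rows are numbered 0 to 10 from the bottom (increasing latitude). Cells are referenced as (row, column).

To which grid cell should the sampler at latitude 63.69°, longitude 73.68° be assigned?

(9, 5)

Column index: ⌊(73.68 − 69.11) / 0.84⌋ = ⌊5.440⌋ = 5
Row offset from origin: ⌊(63.69 − 58.77) / 0.51⌋ = ⌊9.647⌋ = 9 → row 9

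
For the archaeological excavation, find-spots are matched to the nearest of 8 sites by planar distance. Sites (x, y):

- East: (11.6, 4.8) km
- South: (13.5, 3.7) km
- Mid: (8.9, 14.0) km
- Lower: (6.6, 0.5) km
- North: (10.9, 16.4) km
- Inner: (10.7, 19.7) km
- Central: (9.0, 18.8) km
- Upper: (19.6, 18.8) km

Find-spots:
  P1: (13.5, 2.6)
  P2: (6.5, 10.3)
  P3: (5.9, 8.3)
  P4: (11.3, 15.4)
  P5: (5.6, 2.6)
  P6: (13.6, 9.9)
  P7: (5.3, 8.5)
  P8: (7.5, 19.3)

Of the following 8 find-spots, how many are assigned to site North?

P1 → South
P2 → Mid
P3 → Mid
P4 → North
P5 → Lower
P6 → East
P7 → Mid
P8 → Central
1 of the 8 goes to North.

1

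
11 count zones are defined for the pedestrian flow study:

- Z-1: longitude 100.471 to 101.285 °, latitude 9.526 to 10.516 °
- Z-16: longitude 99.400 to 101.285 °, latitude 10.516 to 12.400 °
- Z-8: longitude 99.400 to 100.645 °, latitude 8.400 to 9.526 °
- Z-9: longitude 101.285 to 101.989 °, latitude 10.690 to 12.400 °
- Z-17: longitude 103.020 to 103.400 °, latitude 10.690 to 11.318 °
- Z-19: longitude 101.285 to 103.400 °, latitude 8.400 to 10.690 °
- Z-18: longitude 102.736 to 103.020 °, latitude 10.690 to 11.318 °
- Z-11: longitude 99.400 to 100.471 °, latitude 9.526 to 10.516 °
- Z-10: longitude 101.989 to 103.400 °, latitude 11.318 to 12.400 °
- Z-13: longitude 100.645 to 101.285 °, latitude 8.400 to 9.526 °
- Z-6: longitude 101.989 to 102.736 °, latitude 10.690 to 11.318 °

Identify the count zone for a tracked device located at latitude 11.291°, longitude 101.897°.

Z-9

The point has longitude = 101.897 and latitude = 11.291.
Only Z-9 satisfies 101.285 ≤ longitude ≤ 101.989 and 10.690 ≤ latitude ≤ 12.400.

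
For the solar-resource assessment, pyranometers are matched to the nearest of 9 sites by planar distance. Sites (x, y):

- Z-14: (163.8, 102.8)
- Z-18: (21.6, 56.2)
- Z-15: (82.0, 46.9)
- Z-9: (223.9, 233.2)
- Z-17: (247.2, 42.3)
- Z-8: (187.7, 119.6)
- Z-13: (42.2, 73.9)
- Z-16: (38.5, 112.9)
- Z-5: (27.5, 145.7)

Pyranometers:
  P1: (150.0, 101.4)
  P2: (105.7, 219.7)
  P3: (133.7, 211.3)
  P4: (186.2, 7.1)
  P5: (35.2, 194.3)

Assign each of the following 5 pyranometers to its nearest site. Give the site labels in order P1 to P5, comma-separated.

Z-14, Z-5, Z-9, Z-17, Z-5

P1 → Z-14 (d²=192.40)
P2 → Z-5 (d²=11591.24)
P3 → Z-9 (d²=8615.65)
P4 → Z-17 (d²=4960.04)
P5 → Z-5 (d²=2421.25)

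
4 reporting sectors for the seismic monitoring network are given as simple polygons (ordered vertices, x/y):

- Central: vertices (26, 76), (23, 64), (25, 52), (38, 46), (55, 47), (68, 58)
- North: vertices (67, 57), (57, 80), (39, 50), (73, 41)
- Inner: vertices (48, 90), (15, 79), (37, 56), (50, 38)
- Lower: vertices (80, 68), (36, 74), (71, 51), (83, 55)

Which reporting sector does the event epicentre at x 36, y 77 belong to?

Cast a ray rightward from (36, 77). For each polygon, the edges (by vertex number in listed order) whose endpoints lie on opposite sides of y = 77, where each meets that height, and whether that is right or left of the point:
Central: no edge straddles that height → 0 crossings.
North: 1–2 at x≈58.3 (right), 2–3 at x≈55.2 (right) → 2 crossings.
Inner: 2–3 at x≈16.9 (left), 4–1 at x≈48.5 (right) → 1 crossing.
Lower: no edge straddles that height → 0 crossings.
Only Inner has an odd count, so the point is inside Inner.

Inner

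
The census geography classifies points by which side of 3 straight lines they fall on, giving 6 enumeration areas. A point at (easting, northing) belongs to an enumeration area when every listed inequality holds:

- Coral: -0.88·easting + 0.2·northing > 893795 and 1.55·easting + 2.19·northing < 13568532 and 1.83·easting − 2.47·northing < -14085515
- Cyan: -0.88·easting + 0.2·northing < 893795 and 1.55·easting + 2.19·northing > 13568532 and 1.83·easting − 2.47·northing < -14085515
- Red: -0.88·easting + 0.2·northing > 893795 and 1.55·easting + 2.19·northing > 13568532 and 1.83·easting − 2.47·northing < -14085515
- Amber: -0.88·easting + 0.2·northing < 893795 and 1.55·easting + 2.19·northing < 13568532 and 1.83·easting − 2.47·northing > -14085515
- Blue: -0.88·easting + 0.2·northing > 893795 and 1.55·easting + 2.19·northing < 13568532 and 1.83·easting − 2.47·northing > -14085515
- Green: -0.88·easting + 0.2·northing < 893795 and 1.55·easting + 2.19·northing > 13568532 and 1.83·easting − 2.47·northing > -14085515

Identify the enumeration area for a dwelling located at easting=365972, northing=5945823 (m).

Green

-0.88·365972 + 0.2·5945823 = 867109.240, which is < 893795
1.55·365972 + 2.19·5945823 = 13588608.970, which is > 13568532
1.83·365972 − 2.47·5945823 = -14016454.050, which is > -14085515
This sign pattern matches Green.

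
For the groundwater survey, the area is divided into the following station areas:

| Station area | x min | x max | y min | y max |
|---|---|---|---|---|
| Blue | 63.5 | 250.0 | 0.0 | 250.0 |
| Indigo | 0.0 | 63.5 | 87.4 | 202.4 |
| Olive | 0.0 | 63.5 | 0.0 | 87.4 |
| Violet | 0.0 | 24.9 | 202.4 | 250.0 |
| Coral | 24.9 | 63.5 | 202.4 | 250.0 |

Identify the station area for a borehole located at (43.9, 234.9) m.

The point has x = 43.9 and y = 234.9.
Only Coral satisfies 24.9 ≤ x ≤ 63.5 and 202.4 ≤ y ≤ 250.0.

Coral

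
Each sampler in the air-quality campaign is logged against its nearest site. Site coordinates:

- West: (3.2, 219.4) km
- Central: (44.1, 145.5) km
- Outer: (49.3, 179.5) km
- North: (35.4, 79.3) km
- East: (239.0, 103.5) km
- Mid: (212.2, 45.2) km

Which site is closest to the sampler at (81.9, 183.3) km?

Outer

Squared distances to each site:
West: 7496.900; Central: 2857.680; Outer: 1077.200; North: 12978.250; East: 31048.450; Mid: 36049.700.
Minimum at Outer.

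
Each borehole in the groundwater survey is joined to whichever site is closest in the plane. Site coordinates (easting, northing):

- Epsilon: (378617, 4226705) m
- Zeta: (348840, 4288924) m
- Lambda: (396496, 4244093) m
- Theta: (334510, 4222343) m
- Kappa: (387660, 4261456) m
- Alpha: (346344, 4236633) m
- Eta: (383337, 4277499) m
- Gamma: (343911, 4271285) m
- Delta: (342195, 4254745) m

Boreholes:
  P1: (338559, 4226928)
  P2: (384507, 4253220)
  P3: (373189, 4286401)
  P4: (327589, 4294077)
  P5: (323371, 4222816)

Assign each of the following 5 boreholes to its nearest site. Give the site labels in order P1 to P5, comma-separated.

Theta, Kappa, Eta, Zeta, Theta

P1 → Theta (d²=37416626.00)
P2 → Kappa (d²=77773105.00)
P3 → Eta (d²=182227508.00)
P4 → Zeta (d²=478158410.00)
P5 → Theta (d²=124301050.00)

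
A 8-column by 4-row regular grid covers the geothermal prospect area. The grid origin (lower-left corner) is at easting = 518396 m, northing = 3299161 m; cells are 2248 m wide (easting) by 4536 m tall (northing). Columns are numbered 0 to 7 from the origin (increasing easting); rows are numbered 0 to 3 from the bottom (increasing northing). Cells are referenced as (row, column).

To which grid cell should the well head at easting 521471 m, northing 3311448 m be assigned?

Column index: ⌊(521471 − 518396) / 2248⌋ = ⌊1.368⌋ = 1
Row offset from origin: ⌊(3311448 − 3299161) / 4536⌋ = ⌊2.709⌋ = 2 → row 2

(2, 1)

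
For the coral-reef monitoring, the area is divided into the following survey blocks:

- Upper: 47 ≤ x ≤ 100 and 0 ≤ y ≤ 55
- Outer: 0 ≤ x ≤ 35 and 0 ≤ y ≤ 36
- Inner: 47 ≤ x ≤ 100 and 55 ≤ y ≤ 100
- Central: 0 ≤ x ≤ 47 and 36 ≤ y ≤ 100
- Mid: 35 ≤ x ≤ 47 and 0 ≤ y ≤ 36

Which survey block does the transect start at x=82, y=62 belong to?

The point has x = 82 and y = 62.
Only Inner satisfies 47 ≤ x ≤ 100 and 55 ≤ y ≤ 100.

Inner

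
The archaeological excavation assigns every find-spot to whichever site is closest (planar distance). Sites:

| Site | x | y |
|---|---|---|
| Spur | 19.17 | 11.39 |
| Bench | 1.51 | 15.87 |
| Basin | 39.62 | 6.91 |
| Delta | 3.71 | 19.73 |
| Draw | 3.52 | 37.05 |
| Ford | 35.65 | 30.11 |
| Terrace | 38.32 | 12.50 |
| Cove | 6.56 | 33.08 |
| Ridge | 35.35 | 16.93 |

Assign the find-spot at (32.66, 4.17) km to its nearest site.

Basin

Squared distances to each site:
Spur: 234.108; Bench: 1107.212; Basin: 55.949; Delta: 1080.216; Draw: 1930.234; Ford: 681.824; Terrace: 101.425; Cove: 1516.998; Ridge: 170.054.
Minimum at Basin.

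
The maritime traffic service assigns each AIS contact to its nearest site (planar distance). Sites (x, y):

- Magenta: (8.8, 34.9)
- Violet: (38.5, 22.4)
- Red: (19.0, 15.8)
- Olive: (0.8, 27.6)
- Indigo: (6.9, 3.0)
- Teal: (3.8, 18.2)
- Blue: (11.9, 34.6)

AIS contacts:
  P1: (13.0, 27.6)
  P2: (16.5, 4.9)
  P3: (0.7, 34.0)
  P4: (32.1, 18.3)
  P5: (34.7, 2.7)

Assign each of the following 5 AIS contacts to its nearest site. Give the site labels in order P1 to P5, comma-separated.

P1 → Blue (d²=50.21)
P2 → Indigo (d²=95.77)
P3 → Olive (d²=40.97)
P4 → Violet (d²=57.77)
P5 → Violet (d²=402.53)

Blue, Indigo, Olive, Violet, Violet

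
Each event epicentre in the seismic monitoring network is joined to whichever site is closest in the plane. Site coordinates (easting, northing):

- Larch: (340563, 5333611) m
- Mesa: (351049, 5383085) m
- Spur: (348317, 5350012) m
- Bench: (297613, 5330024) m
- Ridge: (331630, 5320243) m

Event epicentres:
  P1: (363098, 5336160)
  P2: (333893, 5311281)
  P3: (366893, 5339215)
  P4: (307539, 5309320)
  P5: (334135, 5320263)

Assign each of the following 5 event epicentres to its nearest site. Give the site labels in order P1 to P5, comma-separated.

Spur, Ridge, Spur, Bench, Ridge

P1 → Spur (d²=410355865.00)
P2 → Ridge (d²=85438613.00)
P3 → Spur (d²=461642985.00)
P4 → Bench (d²=527181092.00)
P5 → Ridge (d²=6275425.00)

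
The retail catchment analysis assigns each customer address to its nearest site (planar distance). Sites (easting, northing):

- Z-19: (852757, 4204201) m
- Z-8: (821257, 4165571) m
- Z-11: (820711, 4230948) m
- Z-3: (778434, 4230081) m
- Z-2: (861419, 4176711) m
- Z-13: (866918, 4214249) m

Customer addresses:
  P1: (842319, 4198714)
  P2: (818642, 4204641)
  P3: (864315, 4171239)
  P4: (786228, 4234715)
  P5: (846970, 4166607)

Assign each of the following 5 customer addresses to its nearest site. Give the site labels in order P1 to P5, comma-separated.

P1 → Z-19 (d²=139059013.00)
P2 → Z-11 (d²=696339010.00)
P3 → Z-2 (d²=38329600.00)
P4 → Z-3 (d²=82220392.00)
P5 → Z-2 (d²=310864417.00)

Z-19, Z-11, Z-2, Z-3, Z-2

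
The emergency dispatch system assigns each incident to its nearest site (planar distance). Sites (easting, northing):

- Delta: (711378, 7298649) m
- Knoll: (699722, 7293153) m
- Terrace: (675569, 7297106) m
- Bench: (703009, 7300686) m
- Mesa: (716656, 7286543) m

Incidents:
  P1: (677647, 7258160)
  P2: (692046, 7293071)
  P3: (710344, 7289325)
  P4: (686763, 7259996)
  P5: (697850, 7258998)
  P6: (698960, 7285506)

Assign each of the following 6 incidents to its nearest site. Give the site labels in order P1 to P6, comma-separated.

P1 → Terrace (d²=1521109000.00)
P2 → Knoll (d²=58927700.00)
P3 → Mesa (d²=47580868.00)
P4 → Knoll (d²=1267322330.00)
P5 → Mesa (d²=1112392661.00)
P6 → Knoll (d²=59057253.00)

Terrace, Knoll, Mesa, Knoll, Mesa, Knoll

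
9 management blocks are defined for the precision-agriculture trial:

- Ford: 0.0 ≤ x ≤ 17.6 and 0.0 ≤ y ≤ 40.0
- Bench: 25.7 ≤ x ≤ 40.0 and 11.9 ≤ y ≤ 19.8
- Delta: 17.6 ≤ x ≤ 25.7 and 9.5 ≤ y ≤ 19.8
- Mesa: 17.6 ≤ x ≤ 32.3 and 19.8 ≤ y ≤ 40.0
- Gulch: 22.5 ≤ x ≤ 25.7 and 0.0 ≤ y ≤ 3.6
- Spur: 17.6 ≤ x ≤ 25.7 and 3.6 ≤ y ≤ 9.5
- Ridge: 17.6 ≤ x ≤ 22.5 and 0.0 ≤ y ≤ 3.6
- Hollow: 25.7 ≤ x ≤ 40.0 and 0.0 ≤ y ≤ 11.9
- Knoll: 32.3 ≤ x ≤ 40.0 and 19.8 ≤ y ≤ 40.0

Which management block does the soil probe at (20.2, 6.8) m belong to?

Spur

The point has x = 20.2 and y = 6.8.
Only Spur satisfies 17.6 ≤ x ≤ 25.7 and 3.6 ≤ y ≤ 9.5.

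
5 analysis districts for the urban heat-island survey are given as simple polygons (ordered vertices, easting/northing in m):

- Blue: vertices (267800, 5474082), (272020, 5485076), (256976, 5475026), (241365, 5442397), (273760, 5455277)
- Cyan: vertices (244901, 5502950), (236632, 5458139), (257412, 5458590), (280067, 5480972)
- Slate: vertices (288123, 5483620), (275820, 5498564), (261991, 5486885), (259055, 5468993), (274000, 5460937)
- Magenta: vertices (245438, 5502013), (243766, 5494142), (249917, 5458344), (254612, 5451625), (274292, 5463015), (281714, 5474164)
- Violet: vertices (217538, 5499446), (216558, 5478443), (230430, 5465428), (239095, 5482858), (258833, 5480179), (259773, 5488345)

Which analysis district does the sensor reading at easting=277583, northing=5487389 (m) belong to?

Slate

Cast a ray rightward from (277583, 5487389). For each polygon, the edges (by vertex number in listed order) whose endpoints lie on opposite sides of northing = 5487389, where each meets that height, and whether that is right or left of the point:
Blue: no edge straddles that height → 0 crossings.
Cyan: 1–2 at easting≈242029.5 (left), 4–1 at easting≈269799.4 (left) → 0 crossings.
Slate: 1–2 at easting≈285020.1 (right), 2–3 at easting≈262587.8 (left) → 1 crossing.
Magenta: 2–3 at easting≈244926.3 (left), 6–1 at easting≈264487.2 (left) → 0 crossings.
Violet: 1–2 at easting≈216975.4 (left), 5–6 at easting≈259663.0 (left) → 0 crossings.
Only Slate has an odd count, so the point is inside Slate.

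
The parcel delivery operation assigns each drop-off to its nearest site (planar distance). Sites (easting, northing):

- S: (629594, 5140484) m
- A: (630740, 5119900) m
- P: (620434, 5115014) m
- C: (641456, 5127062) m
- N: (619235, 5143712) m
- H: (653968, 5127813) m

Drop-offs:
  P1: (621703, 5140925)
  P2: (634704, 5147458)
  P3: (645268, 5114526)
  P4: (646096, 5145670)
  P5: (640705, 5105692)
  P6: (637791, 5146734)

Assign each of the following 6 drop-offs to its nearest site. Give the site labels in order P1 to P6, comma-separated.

N, S, C, S, A, S

P1 → N (d²=13858393.00)
P2 → S (d²=74748776.00)
P3 → C (d²=171682640.00)
P4 → S (d²=299210600.00)
P5 → A (d²=301168489.00)
P6 → S (d²=106253309.00)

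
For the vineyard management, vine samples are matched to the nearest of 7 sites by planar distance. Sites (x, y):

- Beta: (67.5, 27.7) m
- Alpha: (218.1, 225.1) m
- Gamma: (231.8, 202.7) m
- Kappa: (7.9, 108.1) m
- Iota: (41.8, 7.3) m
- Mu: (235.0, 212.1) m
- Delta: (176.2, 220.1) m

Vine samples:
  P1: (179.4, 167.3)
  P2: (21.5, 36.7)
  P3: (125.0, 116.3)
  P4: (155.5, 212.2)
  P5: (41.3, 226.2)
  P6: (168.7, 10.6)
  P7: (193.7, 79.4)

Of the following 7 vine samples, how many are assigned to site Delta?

2

P1 → Delta
P2 → Iota
P3 → Beta
P4 → Delta
P5 → Kappa
P6 → Beta
P7 → Gamma
2 of the 7 go to Delta.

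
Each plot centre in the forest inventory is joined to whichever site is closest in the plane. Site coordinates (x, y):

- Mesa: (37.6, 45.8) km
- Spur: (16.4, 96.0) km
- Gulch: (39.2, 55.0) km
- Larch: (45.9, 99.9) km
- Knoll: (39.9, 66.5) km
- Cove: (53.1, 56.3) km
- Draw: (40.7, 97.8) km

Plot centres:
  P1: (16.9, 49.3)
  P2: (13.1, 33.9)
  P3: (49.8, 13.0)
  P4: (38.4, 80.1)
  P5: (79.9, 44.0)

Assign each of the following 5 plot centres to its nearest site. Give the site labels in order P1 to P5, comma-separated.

P1 → Mesa (d²=440.74)
P2 → Mesa (d²=741.86)
P3 → Mesa (d²=1224.68)
P4 → Knoll (d²=187.21)
P5 → Cove (d²=869.53)

Mesa, Mesa, Mesa, Knoll, Cove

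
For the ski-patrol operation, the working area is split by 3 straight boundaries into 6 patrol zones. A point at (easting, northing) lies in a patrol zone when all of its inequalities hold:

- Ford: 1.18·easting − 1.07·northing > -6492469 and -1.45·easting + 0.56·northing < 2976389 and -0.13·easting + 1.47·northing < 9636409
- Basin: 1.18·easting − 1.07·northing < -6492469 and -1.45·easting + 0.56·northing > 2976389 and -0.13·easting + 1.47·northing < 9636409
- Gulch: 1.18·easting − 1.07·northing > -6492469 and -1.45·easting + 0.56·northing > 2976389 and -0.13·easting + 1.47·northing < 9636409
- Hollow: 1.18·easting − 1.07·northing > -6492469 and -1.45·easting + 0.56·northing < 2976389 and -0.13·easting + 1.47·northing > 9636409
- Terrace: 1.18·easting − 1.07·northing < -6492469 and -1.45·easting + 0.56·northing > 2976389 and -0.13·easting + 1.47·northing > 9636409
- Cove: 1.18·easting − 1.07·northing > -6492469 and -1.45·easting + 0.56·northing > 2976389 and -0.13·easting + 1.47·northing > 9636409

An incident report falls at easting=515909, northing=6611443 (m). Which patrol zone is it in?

Hollow

1.18·515909 − 1.07·6611443 = -6465471.390, which is > -6492469
-1.45·515909 + 0.56·6611443 = 2954340.030, which is < 2976389
-0.13·515909 + 1.47·6611443 = 9651753.040, which is > 9636409
This sign pattern matches Hollow.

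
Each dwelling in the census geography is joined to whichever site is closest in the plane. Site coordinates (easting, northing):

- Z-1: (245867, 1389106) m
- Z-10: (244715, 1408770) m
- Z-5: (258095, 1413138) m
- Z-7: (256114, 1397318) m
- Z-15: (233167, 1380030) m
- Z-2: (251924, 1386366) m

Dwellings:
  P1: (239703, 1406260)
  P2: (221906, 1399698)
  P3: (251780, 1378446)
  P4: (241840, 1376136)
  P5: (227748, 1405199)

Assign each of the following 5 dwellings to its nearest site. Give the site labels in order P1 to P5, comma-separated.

Z-10, Z-15, Z-2, Z-15, Z-10

P1 → Z-10 (d²=31420244.00)
P2 → Z-15 (d²=513640345.00)
P3 → Z-2 (d²=62747136.00)
P4 → Z-15 (d²=90384165.00)
P5 → Z-10 (d²=300631130.00)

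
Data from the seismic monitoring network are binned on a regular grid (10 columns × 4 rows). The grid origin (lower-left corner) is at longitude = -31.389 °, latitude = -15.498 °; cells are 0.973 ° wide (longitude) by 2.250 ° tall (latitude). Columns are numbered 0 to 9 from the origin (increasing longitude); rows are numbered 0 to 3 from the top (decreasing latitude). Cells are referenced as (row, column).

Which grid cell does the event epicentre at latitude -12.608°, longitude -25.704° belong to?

Column index: ⌊(-25.704 − -31.389) / 0.973⌋ = ⌊5.843⌋ = 5
Row offset from origin: ⌊(-12.608 − -15.498) / 2.250⌋ = ⌊1.284⌋ = 1 → row 2 (counted from top)

(2, 5)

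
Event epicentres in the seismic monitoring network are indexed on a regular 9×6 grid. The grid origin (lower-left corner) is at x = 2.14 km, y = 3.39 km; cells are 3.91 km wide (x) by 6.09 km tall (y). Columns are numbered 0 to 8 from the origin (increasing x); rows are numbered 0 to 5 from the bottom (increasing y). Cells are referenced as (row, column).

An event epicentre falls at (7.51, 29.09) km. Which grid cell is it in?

(4, 1)

Column index: ⌊(7.51 − 2.14) / 3.91⌋ = ⌊1.373⌋ = 1
Row offset from origin: ⌊(29.09 − 3.39) / 6.09⌋ = ⌊4.220⌋ = 4 → row 4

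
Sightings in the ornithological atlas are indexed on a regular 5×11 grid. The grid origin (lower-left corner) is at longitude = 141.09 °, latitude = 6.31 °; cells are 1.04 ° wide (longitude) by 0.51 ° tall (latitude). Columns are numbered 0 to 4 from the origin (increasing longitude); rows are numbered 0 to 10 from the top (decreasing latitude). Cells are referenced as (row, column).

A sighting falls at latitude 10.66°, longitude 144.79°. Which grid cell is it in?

(2, 3)

Column index: ⌊(144.79 − 141.09) / 1.04⌋ = ⌊3.558⌋ = 3
Row offset from origin: ⌊(10.66 − 6.31) / 0.51⌋ = ⌊8.529⌋ = 8 → row 2 (counted from top)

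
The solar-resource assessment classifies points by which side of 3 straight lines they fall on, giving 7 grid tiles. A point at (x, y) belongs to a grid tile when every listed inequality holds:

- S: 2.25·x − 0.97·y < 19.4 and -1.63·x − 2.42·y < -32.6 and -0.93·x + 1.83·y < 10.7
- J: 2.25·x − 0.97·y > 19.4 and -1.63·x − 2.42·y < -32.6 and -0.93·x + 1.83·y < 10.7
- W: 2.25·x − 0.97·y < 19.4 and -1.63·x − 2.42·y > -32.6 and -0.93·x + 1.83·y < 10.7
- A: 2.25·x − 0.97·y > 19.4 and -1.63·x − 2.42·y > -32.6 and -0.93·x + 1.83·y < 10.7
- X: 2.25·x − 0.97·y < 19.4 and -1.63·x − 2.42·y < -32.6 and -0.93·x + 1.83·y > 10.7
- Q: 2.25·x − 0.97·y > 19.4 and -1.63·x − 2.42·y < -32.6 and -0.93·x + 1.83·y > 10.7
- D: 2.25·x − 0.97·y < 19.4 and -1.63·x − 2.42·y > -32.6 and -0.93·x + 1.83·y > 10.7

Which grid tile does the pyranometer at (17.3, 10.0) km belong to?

J

2.25·17.3 − 0.97·10.0 = 29.225, which is > 19.4
-1.63·17.3 − 2.42·10.0 = -52.399, which is < -32.6
-0.93·17.3 + 1.83·10.0 = 2.211, which is < 10.7
This sign pattern matches J.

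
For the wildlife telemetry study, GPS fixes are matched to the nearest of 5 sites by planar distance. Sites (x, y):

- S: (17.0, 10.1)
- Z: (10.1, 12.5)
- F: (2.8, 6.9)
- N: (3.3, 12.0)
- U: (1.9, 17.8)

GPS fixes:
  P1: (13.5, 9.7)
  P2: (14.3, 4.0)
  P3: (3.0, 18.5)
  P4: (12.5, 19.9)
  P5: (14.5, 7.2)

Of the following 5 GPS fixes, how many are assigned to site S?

3

P1 → S
P2 → S
P3 → U
P4 → Z
P5 → S
3 of the 5 go to S.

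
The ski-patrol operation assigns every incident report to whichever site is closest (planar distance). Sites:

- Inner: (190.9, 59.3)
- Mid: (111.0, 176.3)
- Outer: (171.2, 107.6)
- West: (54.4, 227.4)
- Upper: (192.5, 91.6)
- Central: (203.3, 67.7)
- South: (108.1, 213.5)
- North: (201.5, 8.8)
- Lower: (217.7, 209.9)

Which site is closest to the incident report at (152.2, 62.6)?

Inner

Squared distances to each site:
Inner: 1508.580; Mid: 14625.130; Outer: 2386.000; West: 36723.880; Upper: 2465.090; Central: 2637.220; South: 24715.620; North: 5324.930; Lower: 25987.540.
Minimum at Inner.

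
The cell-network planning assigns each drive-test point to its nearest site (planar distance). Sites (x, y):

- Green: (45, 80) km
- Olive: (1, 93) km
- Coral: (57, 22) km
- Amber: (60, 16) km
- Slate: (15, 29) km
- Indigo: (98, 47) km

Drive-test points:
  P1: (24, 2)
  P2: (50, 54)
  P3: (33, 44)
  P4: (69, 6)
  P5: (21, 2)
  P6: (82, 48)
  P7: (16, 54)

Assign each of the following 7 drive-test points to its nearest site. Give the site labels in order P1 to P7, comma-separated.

P1 → Slate (d²=810.00)
P2 → Green (d²=701.00)
P3 → Slate (d²=549.00)
P4 → Amber (d²=181.00)
P5 → Slate (d²=765.00)
P6 → Indigo (d²=257.00)
P7 → Slate (d²=626.00)

Slate, Green, Slate, Amber, Slate, Indigo, Slate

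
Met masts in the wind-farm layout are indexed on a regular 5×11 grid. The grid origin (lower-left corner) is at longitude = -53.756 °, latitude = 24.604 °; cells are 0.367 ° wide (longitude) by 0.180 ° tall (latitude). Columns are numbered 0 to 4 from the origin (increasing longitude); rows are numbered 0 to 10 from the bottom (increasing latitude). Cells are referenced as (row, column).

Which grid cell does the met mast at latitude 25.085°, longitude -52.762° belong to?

(2, 2)

Column index: ⌊(-52.762 − -53.756) / 0.367⌋ = ⌊2.708⌋ = 2
Row offset from origin: ⌊(25.085 − 24.604) / 0.180⌋ = ⌊2.672⌋ = 2 → row 2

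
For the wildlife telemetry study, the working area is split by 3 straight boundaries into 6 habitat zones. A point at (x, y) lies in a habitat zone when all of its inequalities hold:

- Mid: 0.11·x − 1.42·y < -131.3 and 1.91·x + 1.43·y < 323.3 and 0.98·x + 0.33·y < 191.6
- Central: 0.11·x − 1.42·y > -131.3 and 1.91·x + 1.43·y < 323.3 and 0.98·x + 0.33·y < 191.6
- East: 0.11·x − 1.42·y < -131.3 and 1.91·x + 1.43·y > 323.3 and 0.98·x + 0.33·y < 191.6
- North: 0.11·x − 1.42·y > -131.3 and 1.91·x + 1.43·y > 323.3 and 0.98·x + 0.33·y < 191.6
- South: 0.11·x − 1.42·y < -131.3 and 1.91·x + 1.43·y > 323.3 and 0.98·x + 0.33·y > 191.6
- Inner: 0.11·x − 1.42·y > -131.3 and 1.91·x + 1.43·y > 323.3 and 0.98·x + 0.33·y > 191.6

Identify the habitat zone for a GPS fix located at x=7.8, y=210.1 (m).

Mid

0.11·7.8 − 1.42·210.1 = -297.484, which is < -131.3
1.91·7.8 + 1.43·210.1 = 315.341, which is < 323.3
0.98·7.8 + 0.33·210.1 = 76.977, which is < 191.6
This sign pattern matches Mid.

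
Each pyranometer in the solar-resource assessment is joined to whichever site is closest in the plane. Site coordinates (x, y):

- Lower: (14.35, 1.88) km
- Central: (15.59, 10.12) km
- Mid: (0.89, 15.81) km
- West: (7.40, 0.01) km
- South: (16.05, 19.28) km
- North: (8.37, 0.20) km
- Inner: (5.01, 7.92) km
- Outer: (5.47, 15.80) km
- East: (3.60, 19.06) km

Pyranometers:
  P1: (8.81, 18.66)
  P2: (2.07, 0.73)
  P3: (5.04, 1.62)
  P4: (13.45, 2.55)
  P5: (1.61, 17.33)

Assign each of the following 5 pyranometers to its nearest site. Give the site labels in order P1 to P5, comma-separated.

Outer, West, West, Lower, Mid

P1 → Outer (d²=19.34)
P2 → West (d²=28.93)
P3 → West (d²=8.16)
P4 → Lower (d²=1.26)
P5 → Mid (d²=2.83)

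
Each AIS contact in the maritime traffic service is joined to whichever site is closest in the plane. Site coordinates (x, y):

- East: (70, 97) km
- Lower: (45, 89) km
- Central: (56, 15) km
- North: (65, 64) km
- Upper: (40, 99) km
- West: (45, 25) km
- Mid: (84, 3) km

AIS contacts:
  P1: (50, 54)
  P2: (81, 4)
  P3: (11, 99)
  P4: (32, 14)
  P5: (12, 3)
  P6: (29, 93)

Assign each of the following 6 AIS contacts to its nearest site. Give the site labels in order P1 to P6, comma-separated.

North, Mid, Upper, West, West, Upper

P1 → North (d²=325.00)
P2 → Mid (d²=10.00)
P3 → Upper (d²=841.00)
P4 → West (d²=290.00)
P5 → West (d²=1573.00)
P6 → Upper (d²=157.00)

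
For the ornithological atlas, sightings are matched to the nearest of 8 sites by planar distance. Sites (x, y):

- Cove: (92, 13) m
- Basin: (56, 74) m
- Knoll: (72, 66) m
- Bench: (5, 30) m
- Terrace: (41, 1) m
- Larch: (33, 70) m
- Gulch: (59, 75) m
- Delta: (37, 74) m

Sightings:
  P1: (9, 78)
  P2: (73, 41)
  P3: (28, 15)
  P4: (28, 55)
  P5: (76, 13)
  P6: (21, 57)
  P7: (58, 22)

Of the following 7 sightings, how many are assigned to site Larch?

3

P1 → Larch
P2 → Knoll
P3 → Terrace
P4 → Larch
P5 → Cove
P6 → Larch
P7 → Terrace
3 of the 7 go to Larch.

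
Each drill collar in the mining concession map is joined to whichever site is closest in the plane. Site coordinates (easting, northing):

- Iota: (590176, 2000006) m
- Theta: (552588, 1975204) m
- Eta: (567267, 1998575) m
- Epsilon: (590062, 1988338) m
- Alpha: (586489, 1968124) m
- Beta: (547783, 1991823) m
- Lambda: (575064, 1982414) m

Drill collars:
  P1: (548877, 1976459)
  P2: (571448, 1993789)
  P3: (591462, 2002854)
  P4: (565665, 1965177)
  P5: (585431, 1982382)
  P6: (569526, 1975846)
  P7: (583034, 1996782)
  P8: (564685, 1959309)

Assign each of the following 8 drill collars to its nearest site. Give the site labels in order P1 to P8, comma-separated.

Theta, Eta, Iota, Theta, Epsilon, Lambda, Iota, Theta

P1 → Theta (d²=15346546.00)
P2 → Eta (d²=40386557.00)
P3 → Iota (d²=9764900.00)
P4 → Theta (d²=271548658.00)
P5 → Epsilon (d²=56920097.00)
P6 → Lambda (d²=73808068.00)
P7 → Iota (d²=61402340.00)
P8 → Theta (d²=398988434.00)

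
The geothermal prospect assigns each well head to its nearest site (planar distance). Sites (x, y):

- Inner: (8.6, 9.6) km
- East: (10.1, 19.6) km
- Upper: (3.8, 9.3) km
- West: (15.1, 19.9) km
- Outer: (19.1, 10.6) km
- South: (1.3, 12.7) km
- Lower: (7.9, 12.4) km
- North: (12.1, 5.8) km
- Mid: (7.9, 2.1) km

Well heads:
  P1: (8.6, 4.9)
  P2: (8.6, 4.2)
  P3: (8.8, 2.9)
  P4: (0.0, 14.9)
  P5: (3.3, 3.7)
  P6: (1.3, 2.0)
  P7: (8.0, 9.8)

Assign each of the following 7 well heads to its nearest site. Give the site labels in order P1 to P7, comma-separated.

P1 → Mid (d²=8.33)
P2 → Mid (d²=4.90)
P3 → Mid (d²=1.45)
P4 → South (d²=6.53)
P5 → Mid (d²=23.72)
P6 → Mid (d²=43.57)
P7 → Inner (d²=0.40)

Mid, Mid, Mid, South, Mid, Mid, Inner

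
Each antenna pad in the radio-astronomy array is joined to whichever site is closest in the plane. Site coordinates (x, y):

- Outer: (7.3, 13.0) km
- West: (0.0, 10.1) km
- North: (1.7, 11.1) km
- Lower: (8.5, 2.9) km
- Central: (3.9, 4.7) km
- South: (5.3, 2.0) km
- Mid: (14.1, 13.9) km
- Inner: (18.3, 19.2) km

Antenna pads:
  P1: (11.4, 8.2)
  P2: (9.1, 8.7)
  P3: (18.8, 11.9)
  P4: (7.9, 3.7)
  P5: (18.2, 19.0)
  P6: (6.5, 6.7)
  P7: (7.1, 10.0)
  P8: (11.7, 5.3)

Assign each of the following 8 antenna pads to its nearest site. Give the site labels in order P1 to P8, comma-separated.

Lower, Outer, Mid, Lower, Inner, Central, Outer, Lower

P1 → Lower (d²=36.50)
P2 → Outer (d²=21.73)
P3 → Mid (d²=26.09)
P4 → Lower (d²=1.00)
P5 → Inner (d²=0.05)
P6 → Central (d²=10.76)
P7 → Outer (d²=9.04)
P8 → Lower (d²=16.00)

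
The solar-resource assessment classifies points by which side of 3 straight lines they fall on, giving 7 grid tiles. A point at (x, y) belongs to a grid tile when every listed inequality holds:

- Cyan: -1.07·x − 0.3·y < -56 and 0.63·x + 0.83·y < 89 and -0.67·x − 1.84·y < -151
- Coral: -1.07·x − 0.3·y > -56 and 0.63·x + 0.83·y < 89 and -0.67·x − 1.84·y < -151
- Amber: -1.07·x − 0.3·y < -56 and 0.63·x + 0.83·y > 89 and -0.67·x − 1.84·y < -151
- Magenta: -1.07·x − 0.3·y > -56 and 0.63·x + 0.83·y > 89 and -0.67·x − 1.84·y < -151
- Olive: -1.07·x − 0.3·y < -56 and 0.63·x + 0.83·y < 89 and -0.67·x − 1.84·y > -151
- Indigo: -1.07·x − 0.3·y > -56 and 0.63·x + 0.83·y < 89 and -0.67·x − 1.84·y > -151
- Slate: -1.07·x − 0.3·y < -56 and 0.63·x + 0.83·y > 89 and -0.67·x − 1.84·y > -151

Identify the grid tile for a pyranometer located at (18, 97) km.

Magenta

-1.07·18 − 0.3·97 = -48.360, which is > -56
0.63·18 + 0.83·97 = 91.850, which is > 89
-0.67·18 − 1.84·97 = -190.540, which is < -151
This sign pattern matches Magenta.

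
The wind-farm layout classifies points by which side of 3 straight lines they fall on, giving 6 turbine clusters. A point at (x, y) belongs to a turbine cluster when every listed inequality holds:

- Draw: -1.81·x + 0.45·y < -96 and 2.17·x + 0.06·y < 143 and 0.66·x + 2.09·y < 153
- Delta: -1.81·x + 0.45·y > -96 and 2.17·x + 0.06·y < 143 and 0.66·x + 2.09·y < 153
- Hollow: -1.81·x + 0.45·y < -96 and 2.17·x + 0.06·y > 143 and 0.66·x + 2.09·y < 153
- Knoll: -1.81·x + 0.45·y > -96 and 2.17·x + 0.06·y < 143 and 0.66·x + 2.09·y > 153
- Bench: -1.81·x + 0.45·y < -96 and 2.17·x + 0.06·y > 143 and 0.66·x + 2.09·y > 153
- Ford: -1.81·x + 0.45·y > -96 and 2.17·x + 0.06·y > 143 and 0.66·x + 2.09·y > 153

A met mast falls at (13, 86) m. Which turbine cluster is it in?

-1.81·13 + 0.45·86 = 15.170, which is > -96
2.17·13 + 0.06·86 = 33.370, which is < 143
0.66·13 + 2.09·86 = 188.320, which is > 153
This sign pattern matches Knoll.

Knoll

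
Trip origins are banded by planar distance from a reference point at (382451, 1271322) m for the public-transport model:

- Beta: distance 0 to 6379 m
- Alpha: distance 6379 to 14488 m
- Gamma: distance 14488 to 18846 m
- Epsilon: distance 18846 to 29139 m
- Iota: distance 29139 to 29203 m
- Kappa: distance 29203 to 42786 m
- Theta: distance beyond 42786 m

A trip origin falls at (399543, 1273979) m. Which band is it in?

Distance = √((399543−382451)² + (1273979−1271322)²) = √(292136464.000 + 7059649.000) = 17297.286 m.
14488 ≤ 17297.286 < 18846 → Gamma.

Gamma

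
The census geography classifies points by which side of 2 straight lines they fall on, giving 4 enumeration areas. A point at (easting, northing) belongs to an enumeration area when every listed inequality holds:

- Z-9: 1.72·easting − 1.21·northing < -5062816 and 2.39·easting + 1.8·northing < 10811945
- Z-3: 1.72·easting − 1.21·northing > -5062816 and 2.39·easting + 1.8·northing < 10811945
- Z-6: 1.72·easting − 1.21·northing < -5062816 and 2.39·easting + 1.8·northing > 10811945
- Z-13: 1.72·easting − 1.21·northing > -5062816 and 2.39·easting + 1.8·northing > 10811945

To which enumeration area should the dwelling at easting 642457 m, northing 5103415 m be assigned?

Z-9

1.72·642457 − 1.21·5103415 = -5070106.110, which is < -5062816
2.39·642457 + 1.8·5103415 = 10721619.230, which is < 10811945
This sign pattern matches Z-9.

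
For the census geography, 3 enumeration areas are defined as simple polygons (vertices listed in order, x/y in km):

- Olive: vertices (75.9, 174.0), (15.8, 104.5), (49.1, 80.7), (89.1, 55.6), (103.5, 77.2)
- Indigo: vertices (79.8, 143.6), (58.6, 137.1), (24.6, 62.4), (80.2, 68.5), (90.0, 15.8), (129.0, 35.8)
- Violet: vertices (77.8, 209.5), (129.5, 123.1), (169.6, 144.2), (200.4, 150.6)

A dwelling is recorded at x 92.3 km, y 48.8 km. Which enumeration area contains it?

Indigo

Cast a ray rightward from (92.3, 48.8). For each polygon, the edges (by vertex number in listed order) whose endpoints lie on opposite sides of y = 48.8, where each meets that height, and whether that is right or left of the point:
Olive: no edge straddles that height → 0 crossings.
Indigo: 4–5 at x≈83.86 (left), 6–1 at x≈123.07 (right) → 1 crossing.
Violet: no edge straddles that height → 0 crossings.
Only Indigo has an odd count, so the point is inside Indigo.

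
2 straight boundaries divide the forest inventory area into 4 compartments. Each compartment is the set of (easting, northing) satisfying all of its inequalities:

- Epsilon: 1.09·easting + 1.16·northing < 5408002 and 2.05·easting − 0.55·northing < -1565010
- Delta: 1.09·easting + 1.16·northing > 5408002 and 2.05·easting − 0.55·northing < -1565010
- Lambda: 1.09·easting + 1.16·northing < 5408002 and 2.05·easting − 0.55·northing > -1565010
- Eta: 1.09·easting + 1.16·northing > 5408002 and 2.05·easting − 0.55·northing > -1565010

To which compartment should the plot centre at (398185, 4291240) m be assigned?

1.09·398185 + 1.16·4291240 = 5411860.050, which is > 5408002
2.05·398185 − 0.55·4291240 = -1543902.750, which is > -1565010
This sign pattern matches Eta.

Eta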